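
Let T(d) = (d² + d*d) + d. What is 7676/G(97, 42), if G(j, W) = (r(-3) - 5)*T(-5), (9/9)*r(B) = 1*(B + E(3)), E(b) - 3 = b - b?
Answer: -7676/225 ≈ -34.116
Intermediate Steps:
T(d) = d + 2*d² (T(d) = (d² + d²) + d = 2*d² + d = d + 2*d²)
E(b) = 3 (E(b) = 3 + (b - b) = 3 + 0 = 3)
r(B) = 3 + B (r(B) = 1*(B + 3) = 1*(3 + B) = 3 + B)
G(j, W) = -225 (G(j, W) = ((3 - 3) - 5)*(-5*(1 + 2*(-5))) = (0 - 5)*(-5*(1 - 10)) = -(-25)*(-9) = -5*45 = -225)
7676/G(97, 42) = 7676/(-225) = 7676*(-1/225) = -7676/225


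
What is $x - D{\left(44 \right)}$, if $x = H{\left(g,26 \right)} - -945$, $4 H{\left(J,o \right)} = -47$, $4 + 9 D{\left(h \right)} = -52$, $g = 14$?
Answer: $\frac{33821}{36} \approx 939.47$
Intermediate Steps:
$D{\left(h \right)} = - \frac{56}{9}$ ($D{\left(h \right)} = - \frac{4}{9} + \frac{1}{9} \left(-52\right) = - \frac{4}{9} - \frac{52}{9} = - \frac{56}{9}$)
$H{\left(J,o \right)} = - \frac{47}{4}$ ($H{\left(J,o \right)} = \frac{1}{4} \left(-47\right) = - \frac{47}{4}$)
$x = \frac{3733}{4}$ ($x = - \frac{47}{4} - -945 = - \frac{47}{4} + 945 = \frac{3733}{4} \approx 933.25$)
$x - D{\left(44 \right)} = \frac{3733}{4} - - \frac{56}{9} = \frac{3733}{4} + \frac{56}{9} = \frac{33821}{36}$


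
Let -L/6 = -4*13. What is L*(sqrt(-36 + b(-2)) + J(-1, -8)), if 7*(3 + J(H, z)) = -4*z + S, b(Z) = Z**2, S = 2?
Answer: 4056/7 + 1248*I*sqrt(2) ≈ 579.43 + 1764.9*I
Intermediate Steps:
L = 312 (L = -(-24)*13 = -6*(-52) = 312)
J(H, z) = -19/7 - 4*z/7 (J(H, z) = -3 + (-4*z + 2)/7 = -3 + (2 - 4*z)/7 = -3 + (2/7 - 4*z/7) = -19/7 - 4*z/7)
L*(sqrt(-36 + b(-2)) + J(-1, -8)) = 312*(sqrt(-36 + (-2)**2) + (-19/7 - 4/7*(-8))) = 312*(sqrt(-36 + 4) + (-19/7 + 32/7)) = 312*(sqrt(-32) + 13/7) = 312*(4*I*sqrt(2) + 13/7) = 312*(13/7 + 4*I*sqrt(2)) = 4056/7 + 1248*I*sqrt(2)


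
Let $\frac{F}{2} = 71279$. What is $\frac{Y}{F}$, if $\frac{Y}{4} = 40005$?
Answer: $\frac{80010}{71279} \approx 1.1225$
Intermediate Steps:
$Y = 160020$ ($Y = 4 \cdot 40005 = 160020$)
$F = 142558$ ($F = 2 \cdot 71279 = 142558$)
$\frac{Y}{F} = \frac{160020}{142558} = 160020 \cdot \frac{1}{142558} = \frac{80010}{71279}$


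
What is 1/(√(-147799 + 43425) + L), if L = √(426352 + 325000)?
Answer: 1/(2*√187838 + I*√104374) ≈ 0.0010129 - 0.00037754*I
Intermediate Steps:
L = 2*√187838 (L = √751352 = 2*√187838 ≈ 866.81)
1/(√(-147799 + 43425) + L) = 1/(√(-147799 + 43425) + 2*√187838) = 1/(√(-104374) + 2*√187838) = 1/(I*√104374 + 2*√187838) = 1/(2*√187838 + I*√104374)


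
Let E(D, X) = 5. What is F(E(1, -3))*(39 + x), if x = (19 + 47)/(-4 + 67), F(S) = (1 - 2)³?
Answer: -841/21 ≈ -40.048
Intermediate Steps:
F(S) = -1 (F(S) = (-1)³ = -1)
x = 22/21 (x = 66/63 = 66*(1/63) = 22/21 ≈ 1.0476)
F(E(1, -3))*(39 + x) = -(39 + 22/21) = -1*841/21 = -841/21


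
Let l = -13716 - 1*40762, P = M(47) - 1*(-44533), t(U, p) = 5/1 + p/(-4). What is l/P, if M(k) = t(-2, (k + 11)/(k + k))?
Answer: -10241864/8373115 ≈ -1.2232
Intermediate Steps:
t(U, p) = 5 - p/4 (t(U, p) = 5*1 + p*(-¼) = 5 - p/4)
M(k) = 5 - (11 + k)/(8*k) (M(k) = 5 - (k + 11)/(4*(k + k)) = 5 - (11 + k)/(4*(2*k)) = 5 - (11 + k)*1/(2*k)/4 = 5 - (11 + k)/(8*k))
P = 8373115/188 (P = (⅛)*(-11 + 39*47)/47 - 1*(-44533) = (⅛)*(1/47)*(-11 + 1833) + 44533 = (⅛)*(1/47)*1822 + 44533 = 911/188 + 44533 = 8373115/188 ≈ 44538.)
l = -54478 (l = -13716 - 40762 = -54478)
l/P = -54478/8373115/188 = -54478*188/8373115 = -10241864/8373115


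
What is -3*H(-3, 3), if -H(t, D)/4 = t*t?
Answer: 108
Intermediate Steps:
H(t, D) = -4*t² (H(t, D) = -4*t*t = -4*t²)
-3*H(-3, 3) = -(-12)*(-3)² = -(-12)*9 = -3*(-36) = 108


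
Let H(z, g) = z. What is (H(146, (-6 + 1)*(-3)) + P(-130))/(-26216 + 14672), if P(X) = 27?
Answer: -173/11544 ≈ -0.014986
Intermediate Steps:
(H(146, (-6 + 1)*(-3)) + P(-130))/(-26216 + 14672) = (146 + 27)/(-26216 + 14672) = 173/(-11544) = 173*(-1/11544) = -173/11544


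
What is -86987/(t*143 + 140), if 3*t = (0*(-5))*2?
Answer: -86987/140 ≈ -621.34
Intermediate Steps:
t = 0 (t = ((0*(-5))*2)/3 = (0*2)/3 = (⅓)*0 = 0)
-86987/(t*143 + 140) = -86987/(0*143 + 140) = -86987/(0 + 140) = -86987/140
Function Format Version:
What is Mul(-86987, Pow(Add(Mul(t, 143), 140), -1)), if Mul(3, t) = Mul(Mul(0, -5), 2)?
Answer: Rational(-86987, 140) ≈ -621.34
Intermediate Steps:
t = 0 (t = Mul(Rational(1, 3), Mul(Mul(0, -5), 2)) = Mul(Rational(1, 3), Mul(0, 2)) = Mul(Rational(1, 3), 0) = 0)
Mul(-86987, Pow(Add(Mul(t, 143), 140), -1)) = Mul(-86987, Pow(Add(Mul(0, 143), 140), -1)) = Mul(-86987, Pow(Add(0, 140), -1)) = Mul(-86987, Pow(140, -1)) = Mul(-86987, Rational(1, 140)) = Rational(-86987, 140)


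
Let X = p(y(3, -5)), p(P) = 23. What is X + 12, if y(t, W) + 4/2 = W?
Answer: 35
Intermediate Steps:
y(t, W) = -2 + W
X = 23
X + 12 = 23 + 12 = 35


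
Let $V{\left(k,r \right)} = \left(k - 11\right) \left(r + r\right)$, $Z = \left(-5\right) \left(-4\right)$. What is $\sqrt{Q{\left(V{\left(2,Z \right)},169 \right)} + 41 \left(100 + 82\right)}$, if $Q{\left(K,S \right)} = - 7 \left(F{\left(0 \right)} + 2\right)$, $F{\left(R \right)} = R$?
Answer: $14 \sqrt{38} \approx 86.302$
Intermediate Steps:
$Z = 20$
$V{\left(k,r \right)} = 2 r \left(-11 + k\right)$ ($V{\left(k,r \right)} = \left(-11 + k\right) 2 r = 2 r \left(-11 + k\right)$)
$Q{\left(K,S \right)} = -14$ ($Q{\left(K,S \right)} = - 7 \left(0 + 2\right) = \left(-7\right) 2 = -14$)
$\sqrt{Q{\left(V{\left(2,Z \right)},169 \right)} + 41 \left(100 + 82\right)} = \sqrt{-14 + 41 \left(100 + 82\right)} = \sqrt{-14 + 41 \cdot 182} = \sqrt{-14 + 7462} = \sqrt{7448} = 14 \sqrt{38}$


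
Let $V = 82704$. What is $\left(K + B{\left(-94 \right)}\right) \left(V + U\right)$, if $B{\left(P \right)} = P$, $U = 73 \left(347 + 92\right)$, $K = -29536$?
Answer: $-3400072130$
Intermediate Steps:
$U = 32047$ ($U = 73 \cdot 439 = 32047$)
$\left(K + B{\left(-94 \right)}\right) \left(V + U\right) = \left(-29536 - 94\right) \left(82704 + 32047\right) = \left(-29630\right) 114751 = -3400072130$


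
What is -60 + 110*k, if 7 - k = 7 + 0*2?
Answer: -60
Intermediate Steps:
k = 0 (k = 7 - (7 + 0*2) = 7 - (7 + 0) = 7 - 1*7 = 7 - 7 = 0)
-60 + 110*k = -60 + 110*0 = -60 + 0 = -60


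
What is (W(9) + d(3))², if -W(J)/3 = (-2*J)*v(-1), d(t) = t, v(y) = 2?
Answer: 12321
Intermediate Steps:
W(J) = 12*J (W(J) = -3*(-2*J)*2 = -(-12)*J = 12*J)
(W(9) + d(3))² = (12*9 + 3)² = (108 + 3)² = 111² = 12321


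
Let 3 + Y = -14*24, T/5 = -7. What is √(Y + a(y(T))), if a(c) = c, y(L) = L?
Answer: I*√374 ≈ 19.339*I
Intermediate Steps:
T = -35 (T = 5*(-7) = -35)
Y = -339 (Y = -3 - 14*24 = -3 - 336 = -339)
√(Y + a(y(T))) = √(-339 - 35) = √(-374) = I*√374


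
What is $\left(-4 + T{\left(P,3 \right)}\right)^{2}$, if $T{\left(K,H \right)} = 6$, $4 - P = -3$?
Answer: $4$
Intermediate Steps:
$P = 7$ ($P = 4 - -3 = 4 + 3 = 7$)
$\left(-4 + T{\left(P,3 \right)}\right)^{2} = \left(-4 + 6\right)^{2} = 2^{2} = 4$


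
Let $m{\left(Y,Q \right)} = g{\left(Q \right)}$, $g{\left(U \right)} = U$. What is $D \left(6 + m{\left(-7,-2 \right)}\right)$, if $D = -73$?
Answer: $-292$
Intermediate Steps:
$m{\left(Y,Q \right)} = Q$
$D \left(6 + m{\left(-7,-2 \right)}\right) = - 73 \left(6 - 2\right) = \left(-73\right) 4 = -292$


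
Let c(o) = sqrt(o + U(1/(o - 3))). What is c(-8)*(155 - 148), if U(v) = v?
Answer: 7*I*sqrt(979)/11 ≈ 19.911*I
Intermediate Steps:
c(o) = sqrt(o + 1/(-3 + o)) (c(o) = sqrt(o + 1/(o - 3)) = sqrt(o + 1/(-3 + o)))
c(-8)*(155 - 148) = sqrt((1 - 8*(-3 - 8))/(-3 - 8))*(155 - 148) = sqrt((1 - 8*(-11))/(-11))*7 = sqrt(-(1 + 88)/11)*7 = sqrt(-1/11*89)*7 = sqrt(-89/11)*7 = (I*sqrt(979)/11)*7 = 7*I*sqrt(979)/11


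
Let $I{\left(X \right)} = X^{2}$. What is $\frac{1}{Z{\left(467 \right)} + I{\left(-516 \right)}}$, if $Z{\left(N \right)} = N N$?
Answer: $\frac{1}{484345} \approx 2.0646 \cdot 10^{-6}$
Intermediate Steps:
$Z{\left(N \right)} = N^{2}$
$\frac{1}{Z{\left(467 \right)} + I{\left(-516 \right)}} = \frac{1}{467^{2} + \left(-516\right)^{2}} = \frac{1}{218089 + 266256} = \frac{1}{484345}$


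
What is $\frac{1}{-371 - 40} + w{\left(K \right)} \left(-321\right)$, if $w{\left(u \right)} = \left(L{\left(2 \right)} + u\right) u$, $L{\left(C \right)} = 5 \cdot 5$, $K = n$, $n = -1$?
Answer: $\frac{3166343}{411} \approx 7704.0$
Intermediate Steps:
$K = -1$
$L{\left(C \right)} = 25$
$w{\left(u \right)} = u \left(25 + u\right)$ ($w{\left(u \right)} = \left(25 + u\right) u = u \left(25 + u\right)$)
$\frac{1}{-371 - 40} + w{\left(K \right)} \left(-321\right) = \frac{1}{-371 - 40} + - (25 - 1) \left(-321\right) = \frac{1}{-411} + \left(-1\right) 24 \left(-321\right) = - \frac{1}{411} - -7704 = - \frac{1}{411} + 7704 = \frac{3166343}{411}$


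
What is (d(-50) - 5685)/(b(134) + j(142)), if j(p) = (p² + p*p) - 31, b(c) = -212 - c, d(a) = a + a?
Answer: -5785/39951 ≈ -0.14480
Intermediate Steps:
d(a) = 2*a
j(p) = -31 + 2*p² (j(p) = (p² + p²) - 31 = 2*p² - 31 = -31 + 2*p²)
(d(-50) - 5685)/(b(134) + j(142)) = (2*(-50) - 5685)/((-212 - 1*134) + (-31 + 2*142²)) = (-100 - 5685)/((-212 - 134) + (-31 + 2*20164)) = -5785/(-346 + (-31 + 40328)) = -5785/(-346 + 40297) = -5785/39951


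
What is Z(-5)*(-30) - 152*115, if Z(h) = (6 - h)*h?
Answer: -15830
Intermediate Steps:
Z(h) = h*(6 - h)
Z(-5)*(-30) - 152*115 = -5*(6 - 1*(-5))*(-30) - 152*115 = -5*(6 + 5)*(-30) - 17480 = -5*11*(-30) - 17480 = -55*(-30) - 17480 = 1650 - 17480 = -15830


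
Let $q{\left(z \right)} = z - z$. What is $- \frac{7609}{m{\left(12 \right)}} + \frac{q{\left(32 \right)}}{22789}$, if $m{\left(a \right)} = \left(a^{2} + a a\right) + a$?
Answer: $- \frac{7609}{300} \approx -25.363$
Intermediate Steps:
$m{\left(a \right)} = a + 2 a^{2}$ ($m{\left(a \right)} = \left(a^{2} + a^{2}\right) + a = 2 a^{2} + a = a + 2 a^{2}$)
$q{\left(z \right)} = 0$
$- \frac{7609}{m{\left(12 \right)}} + \frac{q{\left(32 \right)}}{22789} = - \frac{7609}{12 \left(1 + 2 \cdot 12\right)} + \frac{0}{22789} = - \frac{7609}{12 \left(1 + 24\right)} + 0 \cdot \frac{1}{22789} = - \frac{7609}{12 \cdot 25} + 0 = - \frac{7609}{300} + 0 = - \frac{7609}{300}$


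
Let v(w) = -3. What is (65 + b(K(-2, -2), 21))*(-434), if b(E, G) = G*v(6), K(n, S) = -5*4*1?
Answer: -868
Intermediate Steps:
K(n, S) = -20 (K(n, S) = -20*1 = -20)
b(E, G) = -3*G (b(E, G) = G*(-3) = -3*G)
(65 + b(K(-2, -2), 21))*(-434) = (65 - 3*21)*(-434) = (65 - 63)*(-434) = 2*(-434) = -868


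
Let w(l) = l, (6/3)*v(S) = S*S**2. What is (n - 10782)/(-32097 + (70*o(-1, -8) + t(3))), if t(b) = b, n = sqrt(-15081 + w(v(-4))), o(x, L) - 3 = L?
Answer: 5391/16222 - I*sqrt(15113)/32444 ≈ 0.33233 - 0.0037891*I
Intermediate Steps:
o(x, L) = 3 + L
v(S) = S**3/2 (v(S) = (S*S**2)/2 = S**3/2)
n = I*sqrt(15113) (n = sqrt(-15081 + (1/2)*(-4)**3) = sqrt(-15081 + (1/2)*(-64)) = sqrt(-15081 - 32) = sqrt(-15113) = I*sqrt(15113) ≈ 122.93*I)
(n - 10782)/(-32097 + (70*o(-1, -8) + t(3))) = (I*sqrt(15113) - 10782)/(-32097 + (70*(3 - 8) + 3)) = (-10782 + I*sqrt(15113))/(-32097 + (70*(-5) + 3)) = (-10782 + I*sqrt(15113))/(-32097 + (-350 + 3)) = (-10782 + I*sqrt(15113))/(-32097 - 347) = (-10782 + I*sqrt(15113))/(-32444) = (-10782 + I*sqrt(15113))*(-1/32444) = 5391/16222 - I*sqrt(15113)/32444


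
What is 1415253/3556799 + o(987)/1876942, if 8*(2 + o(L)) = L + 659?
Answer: 10628289976489/26703621714632 ≈ 0.39801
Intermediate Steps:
o(L) = 643/8 + L/8 (o(L) = -2 + (L + 659)/8 = -2 + (659 + L)/8 = -2 + (659/8 + L/8) = 643/8 + L/8)
1415253/3556799 + o(987)/1876942 = 1415253/3556799 + (643/8 + (1/8)*987)/1876942 = 1415253*(1/3556799) + (643/8 + 987/8)*(1/1876942) = 1415253/3556799 + (815/4)*(1/1876942) = 1415253/3556799 + 815/7507768 = 10628289976489/26703621714632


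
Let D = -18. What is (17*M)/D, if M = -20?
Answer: 170/9 ≈ 18.889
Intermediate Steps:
(17*M)/D = (17*(-20))/(-18) = -340*(-1/18) = 170/9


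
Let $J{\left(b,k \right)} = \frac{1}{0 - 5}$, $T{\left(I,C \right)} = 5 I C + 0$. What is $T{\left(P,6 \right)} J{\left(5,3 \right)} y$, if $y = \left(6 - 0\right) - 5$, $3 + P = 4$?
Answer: $-6$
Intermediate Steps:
$P = 1$ ($P = -3 + 4 = 1$)
$T{\left(I,C \right)} = 5 C I$ ($T{\left(I,C \right)} = 5 C I + 0 = 5 C I$)
$J{\left(b,k \right)} = - \frac{1}{5}$ ($J{\left(b,k \right)} = \frac{1}{-5} = - \frac{1}{5}$)
$y = 1$ ($y = \left(6 + 0\right) - 5 = 6 - 5 = 1$)
$T{\left(P,6 \right)} J{\left(5,3 \right)} y = 5 \cdot 6 \cdot 1 \left(- \frac{1}{5}\right) 1 = 30 \left(- \frac{1}{5}\right) 1 = \left(-6\right) 1 = -6$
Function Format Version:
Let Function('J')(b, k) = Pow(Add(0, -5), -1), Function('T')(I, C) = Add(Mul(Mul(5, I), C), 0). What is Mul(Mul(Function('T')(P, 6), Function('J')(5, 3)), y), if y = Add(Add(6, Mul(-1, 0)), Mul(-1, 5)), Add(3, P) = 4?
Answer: -6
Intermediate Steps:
P = 1 (P = Add(-3, 4) = 1)
Function('T')(I, C) = Mul(5, C, I) (Function('T')(I, C) = Add(Mul(5, C, I), 0) = Mul(5, C, I))
Function('J')(b, k) = Rational(-1, 5) (Function('J')(b, k) = Pow(-5, -1) = Rational(-1, 5))
y = 1 (y = Add(Add(6, 0), -5) = Add(6, -5) = 1)
Mul(Mul(Function('T')(P, 6), Function('J')(5, 3)), y) = Mul(Mul(Mul(5, 6, 1), Rational(-1, 5)), 1) = Mul(Mul(30, Rational(-1, 5)), 1) = Mul(-6, 1) = -6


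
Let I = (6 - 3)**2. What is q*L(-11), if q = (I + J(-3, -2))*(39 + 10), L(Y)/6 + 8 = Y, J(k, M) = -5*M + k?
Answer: -89376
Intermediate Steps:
J(k, M) = k - 5*M
L(Y) = -48 + 6*Y
I = 9 (I = 3**2 = 9)
q = 784 (q = (9 + (-3 - 5*(-2)))*(39 + 10) = (9 + (-3 + 10))*49 = (9 + 7)*49 = 16*49 = 784)
q*L(-11) = 784*(-48 + 6*(-11)) = 784*(-48 - 66) = 784*(-114) = -89376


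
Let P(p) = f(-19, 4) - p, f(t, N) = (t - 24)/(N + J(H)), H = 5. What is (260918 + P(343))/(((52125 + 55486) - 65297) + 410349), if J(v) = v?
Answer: 2345132/4073967 ≈ 0.57564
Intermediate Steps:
f(t, N) = (-24 + t)/(5 + N) (f(t, N) = (t - 24)/(N + 5) = (-24 + t)/(5 + N))
P(p) = -43/9 - p (P(p) = (-24 - 19)/(5 + 4) - p = -43/9 - p)
(260918 + P(343))/(((52125 + 55486) - 65297) + 410349) = (260918 + (-43/9 - 1*343))/(((52125 + 55486) - 65297) + 410349) = (260918 + (-43/9 - 343))/((107611 - 65297) + 410349) = (260918 - 3130/9)/(42314 + 410349) = (2345132/9)/452663 = (2345132/9)*(1/452663) = 2345132/4073967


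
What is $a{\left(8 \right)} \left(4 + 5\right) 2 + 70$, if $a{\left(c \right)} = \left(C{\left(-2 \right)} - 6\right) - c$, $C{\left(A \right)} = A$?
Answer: $-218$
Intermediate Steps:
$a{\left(c \right)} = -8 - c$ ($a{\left(c \right)} = \left(-2 - 6\right) - c = -8 - c$)
$a{\left(8 \right)} \left(4 + 5\right) 2 + 70 = \left(-8 - 8\right) \left(4 + 5\right) 2 + 70 = \left(-8 - 8\right) 9 \cdot 2 + 70 = \left(-16\right) 18 + 70 = -288 + 70 = -218$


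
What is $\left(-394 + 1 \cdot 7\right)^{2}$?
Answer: $149769$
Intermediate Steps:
$\left(-394 + 1 \cdot 7\right)^{2} = \left(-394 + 7\right)^{2} = \left(-387\right)^{2} = 149769$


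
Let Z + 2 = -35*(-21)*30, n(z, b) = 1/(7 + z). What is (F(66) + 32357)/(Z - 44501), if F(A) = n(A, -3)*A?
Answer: -2362127/1639069 ≈ -1.4411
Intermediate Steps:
Z = 22048 (Z = -2 - 35*(-21)*30 = -2 + 735*30 = -2 + 22050 = 22048)
F(A) = A/(7 + A)
(F(66) + 32357)/(Z - 44501) = (66/(7 + 66) + 32357)/(22048 - 44501) = (66/73 + 32357)/(-22453) = (66*(1/73) + 32357)*(-1/22453) = (66/73 + 32357)*(-1/22453) = (2362127/73)*(-1/22453) = -2362127/1639069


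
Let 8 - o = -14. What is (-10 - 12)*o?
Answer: -484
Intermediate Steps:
o = 22 (o = 8 - 1*(-14) = 8 + 14 = 22)
(-10 - 12)*o = (-10 - 12)*22 = -22*22 = -484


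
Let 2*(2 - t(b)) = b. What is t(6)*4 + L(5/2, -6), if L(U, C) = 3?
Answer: -1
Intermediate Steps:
t(b) = 2 - b/2
t(6)*4 + L(5/2, -6) = (2 - ½*6)*4 + 3 = (2 - 3)*4 + 3 = -1*4 + 3 = -4 + 3 = -1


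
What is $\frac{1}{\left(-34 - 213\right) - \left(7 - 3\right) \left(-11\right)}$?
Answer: $- \frac{1}{203} \approx -0.0049261$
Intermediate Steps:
$\frac{1}{\left(-34 - 213\right) - \left(7 - 3\right) \left(-11\right)} = \frac{1}{-247 - \left(7 + \left(-3 + 0\right)\right) \left(-11\right)} = \frac{1}{-247 - \left(7 - 3\right) \left(-11\right)} = \frac{1}{-247 - 4 \left(-11\right)} = \frac{1}{-247 - -44} = \frac{1}{-247 + 44} = \frac{1}{-203} = - \frac{1}{203}$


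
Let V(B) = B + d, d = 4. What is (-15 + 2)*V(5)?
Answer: -117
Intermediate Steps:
V(B) = 4 + B (V(B) = B + 4 = 4 + B)
(-15 + 2)*V(5) = (-15 + 2)*(4 + 5) = -13*9 = -117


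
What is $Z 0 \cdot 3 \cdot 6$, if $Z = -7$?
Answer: $0$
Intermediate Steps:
$Z 0 \cdot 3 \cdot 6 = \left(-7\right) 0 \cdot 3 \cdot 6 = 0 \cdot 18 = 0$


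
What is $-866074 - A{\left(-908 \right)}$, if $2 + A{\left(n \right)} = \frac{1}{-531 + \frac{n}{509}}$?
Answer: $- \frac{234867466955}{271187} \approx -8.6607 \cdot 10^{5}$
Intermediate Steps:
$A{\left(n \right)} = -2 + \frac{1}{-531 + \frac{n}{509}}$
$-866074 - A{\left(-908 \right)} = -866074 - \frac{541067 - -1816}{-270279 - 908} = -866074 - \frac{541067 + 1816}{-271187} = -866074 - \left(- \frac{1}{271187}\right) 542883 = -866074 - - \frac{542883}{271187} = -866074 + \frac{542883}{271187} = - \frac{234867466955}{271187}$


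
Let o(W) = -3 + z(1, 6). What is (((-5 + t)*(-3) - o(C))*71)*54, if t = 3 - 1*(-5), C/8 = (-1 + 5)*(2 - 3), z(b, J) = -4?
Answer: -7668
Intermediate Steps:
C = -32 (C = 8*((-1 + 5)*(2 - 3)) = 8*(4*(-1)) = 8*(-4) = -32)
t = 8 (t = 3 + 5 = 8)
o(W) = -7 (o(W) = -3 - 4 = -7)
(((-5 + t)*(-3) - o(C))*71)*54 = (((-5 + 8)*(-3) - 1*(-7))*71)*54 = ((3*(-3) + 7)*71)*54 = ((-9 + 7)*71)*54 = -2*71*54 = -142*54 = -7668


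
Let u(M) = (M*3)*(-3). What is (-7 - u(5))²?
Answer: 1444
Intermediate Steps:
u(M) = -9*M (u(M) = (3*M)*(-3) = -9*M)
(-7 - u(5))² = (-7 - (-9)*5)² = (-7 - 1*(-45))² = (-7 + 45)² = 38² = 1444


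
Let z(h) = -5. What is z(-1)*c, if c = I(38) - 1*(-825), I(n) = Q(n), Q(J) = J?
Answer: -4315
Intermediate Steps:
I(n) = n
c = 863 (c = 38 - 1*(-825) = 38 + 825 = 863)
z(-1)*c = -5*863 = -4315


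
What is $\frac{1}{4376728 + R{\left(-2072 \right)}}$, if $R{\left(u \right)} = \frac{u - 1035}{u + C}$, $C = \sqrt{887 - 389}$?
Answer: $\frac{18787925449112}{82229667551130071497} - \frac{3107 \sqrt{498}}{82229667551130071497} \approx 2.2848 \cdot 10^{-7}$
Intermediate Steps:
$C = \sqrt{498} \approx 22.316$
$R{\left(u \right)} = \frac{-1035 + u}{u + \sqrt{498}}$ ($R{\left(u \right)} = \frac{u - 1035}{u + \sqrt{498}} = \frac{-1035 + u}{u + \sqrt{498}}$)
$\frac{1}{4376728 + R{\left(-2072 \right)}} = \frac{1}{4376728 + \frac{-1035 - 2072}{-2072 + \sqrt{498}}} = \frac{1}{4376728 + \frac{1}{-2072 + \sqrt{498}} \left(-3107\right)} = \frac{1}{4376728 - \frac{3107}{-2072 + \sqrt{498}}}$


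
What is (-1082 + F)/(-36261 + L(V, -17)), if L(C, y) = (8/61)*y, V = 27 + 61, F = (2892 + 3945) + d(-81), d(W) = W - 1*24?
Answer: -344650/2212057 ≈ -0.15581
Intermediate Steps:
d(W) = -24 + W (d(W) = W - 24 = -24 + W)
F = 6732 (F = (2892 + 3945) + (-24 - 81) = 6837 - 105 = 6732)
V = 88
L(C, y) = 8*y/61 (L(C, y) = (8*(1/61))*y = 8*y/61)
(-1082 + F)/(-36261 + L(V, -17)) = (-1082 + 6732)/(-36261 + (8/61)*(-17)) = 5650/(-36261 - 136/61) = 5650/(-2212057/61) = 5650*(-61/2212057) = -344650/2212057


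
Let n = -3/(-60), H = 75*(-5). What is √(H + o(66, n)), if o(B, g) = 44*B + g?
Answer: √252905/10 ≈ 50.290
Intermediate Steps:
H = -375
n = 1/20 (n = -3*(-1/60) = 1/20 ≈ 0.050000)
o(B, g) = g + 44*B
√(H + o(66, n)) = √(-375 + (1/20 + 44*66)) = √(-375 + (1/20 + 2904)) = √(-375 + 58081/20) = √(50581/20) = √252905/10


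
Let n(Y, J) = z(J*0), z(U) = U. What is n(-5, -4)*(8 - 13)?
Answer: 0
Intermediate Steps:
n(Y, J) = 0 (n(Y, J) = J*0 = 0)
n(-5, -4)*(8 - 13) = 0*(8 - 13) = 0*(-5) = 0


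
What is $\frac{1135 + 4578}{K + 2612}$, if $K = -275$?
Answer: $\frac{5713}{2337} \approx 2.4446$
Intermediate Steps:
$\frac{1135 + 4578}{K + 2612} = \frac{1135 + 4578}{-275 + 2612} = \frac{5713}{2337}$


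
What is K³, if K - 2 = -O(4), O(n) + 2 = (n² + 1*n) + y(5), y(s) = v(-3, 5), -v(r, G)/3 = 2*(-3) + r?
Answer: -79507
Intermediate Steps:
v(r, G) = 18 - 3*r (v(r, G) = -3*(2*(-3) + r) = -3*(-6 + r) = 18 - 3*r)
y(s) = 27 (y(s) = 18 - 3*(-3) = 18 + 9 = 27)
O(n) = 25 + n + n² (O(n) = -2 + ((n² + 1*n) + 27) = -2 + ((n² + n) + 27) = -2 + ((n + n²) + 27) = -2 + (27 + n + n²) = 25 + n + n²)
K = -43 (K = 2 - (25 + 4 + 4²) = 2 - (25 + 4 + 16) = 2 - 1*45 = 2 - 45 = -43)
K³ = (-43)³ = -79507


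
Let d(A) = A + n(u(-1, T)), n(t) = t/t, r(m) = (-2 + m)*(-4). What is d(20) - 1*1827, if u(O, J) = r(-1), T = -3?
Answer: -1806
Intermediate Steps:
r(m) = 8 - 4*m
u(O, J) = 12 (u(O, J) = 8 - 4*(-1) = 8 + 4 = 12)
n(t) = 1
d(A) = 1 + A (d(A) = A + 1 = 1 + A)
d(20) - 1*1827 = (1 + 20) - 1*1827 = 21 - 1827 = -1806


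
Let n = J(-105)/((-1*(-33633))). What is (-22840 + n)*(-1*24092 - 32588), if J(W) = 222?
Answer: 392254960240/303 ≈ 1.2946e+9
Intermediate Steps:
n = 2/303 (n = 222/((-1*(-33633))) = 222/33633 = 222*(1/33633) = 2/303 ≈ 0.0066007)
(-22840 + n)*(-1*24092 - 32588) = (-22840 + 2/303)*(-1*24092 - 32588) = -6920518*(-24092 - 32588)/303 = -6920518/303*(-56680) = 392254960240/303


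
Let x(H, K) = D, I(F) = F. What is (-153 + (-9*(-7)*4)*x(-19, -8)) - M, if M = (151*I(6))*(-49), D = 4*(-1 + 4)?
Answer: 47265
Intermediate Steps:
D = 12 (D = 4*3 = 12)
x(H, K) = 12
M = -44394 (M = (151*6)*(-49) = 906*(-49) = -44394)
(-153 + (-9*(-7)*4)*x(-19, -8)) - M = (-153 + (-9*(-7)*4)*12) - 1*(-44394) = (-153 + (63*4)*12) + 44394 = (-153 + 252*12) + 44394 = (-153 + 3024) + 44394 = 2871 + 44394 = 47265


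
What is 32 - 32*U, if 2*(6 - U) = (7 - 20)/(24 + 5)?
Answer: -4848/29 ≈ -167.17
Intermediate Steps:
U = 361/58 (U = 6 - (7 - 20)/(2*(24 + 5)) = 6 - (-13)/(2*29) = 6 - ½*(-13/29) = 6 + 13/58 = 361/58 ≈ 6.2241)
32 - 32*U = 32 - 32*361/58 = 32 - 5776/29 = -4848/29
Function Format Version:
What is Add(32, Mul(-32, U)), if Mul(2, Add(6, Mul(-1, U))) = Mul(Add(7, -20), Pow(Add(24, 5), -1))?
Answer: Rational(-4848, 29) ≈ -167.17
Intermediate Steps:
U = Rational(361, 58) (U = Add(6, Mul(Rational(-1, 2), Mul(Add(7, -20), Pow(Add(24, 5), -1)))) = Add(6, Mul(Rational(-1, 2), Mul(-13, Pow(29, -1)))) = Add(6, Mul(Rational(-1, 2), Mul(-13, Rational(1, 29)))) = Add(6, Mul(Rational(-1, 2), Rational(-13, 29))) = Add(6, Rational(13, 58)) = Rational(361, 58) ≈ 6.2241)
Add(32, Mul(-32, U)) = Add(32, Mul(-32, Rational(361, 58))) = Add(32, Rational(-5776, 29)) = Rational(-4848, 29)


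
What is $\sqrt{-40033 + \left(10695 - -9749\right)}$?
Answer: $i \sqrt{19589} \approx 139.96 i$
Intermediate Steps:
$\sqrt{-40033 + \left(10695 - -9749\right)} = \sqrt{-40033 + \left(10695 + 9749\right)} = \sqrt{-40033 + 20444} = \sqrt{-19589} = i \sqrt{19589}$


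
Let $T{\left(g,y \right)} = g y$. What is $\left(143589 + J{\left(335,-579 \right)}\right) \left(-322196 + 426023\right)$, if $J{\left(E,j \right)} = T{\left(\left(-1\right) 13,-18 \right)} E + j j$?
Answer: $57854480940$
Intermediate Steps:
$J{\left(E,j \right)} = j^{2} + 234 E$ ($J{\left(E,j \right)} = \left(-1\right) 13 \left(-18\right) E + j j = \left(-13\right) \left(-18\right) E + j^{2} = 234 E + j^{2} = j^{2} + 234 E$)
$\left(143589 + J{\left(335,-579 \right)}\right) \left(-322196 + 426023\right) = \left(143589 + \left(\left(-579\right)^{2} + 234 \cdot 335\right)\right) \left(-322196 + 426023\right) = \left(143589 + \left(335241 + 78390\right)\right) 103827 = \left(143589 + 413631\right) 103827 = 557220 \cdot 103827 = 57854480940$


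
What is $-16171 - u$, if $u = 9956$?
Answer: $-26127$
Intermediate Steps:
$-16171 - u = -16171 - 9956 = -26127$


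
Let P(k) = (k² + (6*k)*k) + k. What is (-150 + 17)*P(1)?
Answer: -1064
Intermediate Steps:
P(k) = k + 7*k² (P(k) = (k² + 6*k²) + k = 7*k² + k = k + 7*k²)
(-150 + 17)*P(1) = (-150 + 17)*(1*(1 + 7*1)) = -133*(1 + 7) = -133*8 = -1064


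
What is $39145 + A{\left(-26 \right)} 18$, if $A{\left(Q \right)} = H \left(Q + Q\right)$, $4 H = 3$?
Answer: $38443$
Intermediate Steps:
$H = \frac{3}{4}$ ($H = \frac{1}{4} \cdot 3 = \frac{3}{4} \approx 0.75$)
$A{\left(Q \right)} = \frac{3 Q}{2}$ ($A{\left(Q \right)} = \frac{3 \left(Q + Q\right)}{4} = \frac{3 \cdot 2 Q}{4} = \frac{3 Q}{2}$)
$39145 + A{\left(-26 \right)} 18 = 39145 + \frac{3}{2} \left(-26\right) 18 = 39145 - 702 = 38443$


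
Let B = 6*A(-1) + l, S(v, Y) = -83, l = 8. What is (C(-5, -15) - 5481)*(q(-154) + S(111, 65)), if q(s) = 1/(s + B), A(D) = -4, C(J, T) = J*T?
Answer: 2243649/5 ≈ 4.4873e+5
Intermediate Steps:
B = -16 (B = 6*(-4) + 8 = -24 + 8 = -16)
q(s) = 1/(-16 + s) (q(s) = 1/(s - 16) = 1/(-16 + s))
(C(-5, -15) - 5481)*(q(-154) + S(111, 65)) = (-5*(-15) - 5481)*(1/(-16 - 154) - 83) = (75 - 5481)*(1/(-170) - 83) = -5406*(-1/170 - 83) = -5406*(-14111/170) = 2243649/5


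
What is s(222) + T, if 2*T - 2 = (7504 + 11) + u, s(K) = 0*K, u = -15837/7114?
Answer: 53460101/14228 ≈ 3757.4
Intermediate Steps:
u = -15837/7114 (u = -15837*1/7114 = -15837/7114 ≈ -2.2262)
s(K) = 0
T = 53460101/14228 (T = 1 + ((7504 + 11) - 15837/7114)/2 = 1 + (7515 - 15837/7114)/2 = 1 + (½)*(53445873/7114) = 1 + 53445873/14228 = 53460101/14228 ≈ 3757.4)
s(222) + T = 0 + 53460101/14228 = 53460101/14228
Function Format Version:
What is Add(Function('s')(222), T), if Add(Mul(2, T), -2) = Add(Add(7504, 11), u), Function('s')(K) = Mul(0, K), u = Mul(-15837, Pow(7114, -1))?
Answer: Rational(53460101, 14228) ≈ 3757.4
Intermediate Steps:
u = Rational(-15837, 7114) (u = Mul(-15837, Rational(1, 7114)) = Rational(-15837, 7114) ≈ -2.2262)
Function('s')(K) = 0
T = Rational(53460101, 14228) (T = Add(1, Mul(Rational(1, 2), Add(Add(7504, 11), Rational(-15837, 7114)))) = Add(1, Mul(Rational(1, 2), Add(7515, Rational(-15837, 7114)))) = Add(1, Mul(Rational(1, 2), Rational(53445873, 7114))) = Add(1, Rational(53445873, 14228)) = Rational(53460101, 14228) ≈ 3757.4)
Add(Function('s')(222), T) = Add(0, Rational(53460101, 14228)) = Rational(53460101, 14228)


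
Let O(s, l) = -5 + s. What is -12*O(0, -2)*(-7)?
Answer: -420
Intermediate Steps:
-12*O(0, -2)*(-7) = -12*(-5 + 0)*(-7) = -12*(-5)*(-7) = 60*(-7) = -420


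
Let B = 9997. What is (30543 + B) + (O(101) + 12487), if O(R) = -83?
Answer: 52944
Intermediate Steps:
(30543 + B) + (O(101) + 12487) = (30543 + 9997) + (-83 + 12487) = 40540 + 12404 = 52944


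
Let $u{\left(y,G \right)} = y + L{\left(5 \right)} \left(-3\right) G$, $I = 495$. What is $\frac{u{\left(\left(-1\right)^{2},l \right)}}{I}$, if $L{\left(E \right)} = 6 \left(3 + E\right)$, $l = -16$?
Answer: $\frac{461}{99} \approx 4.6566$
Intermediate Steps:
$L{\left(E \right)} = 18 + 6 E$
$u{\left(y,G \right)} = y - 144 G$ ($u{\left(y,G \right)} = y + \left(18 + 6 \cdot 5\right) \left(-3\right) G = y + \left(18 + 30\right) \left(-3\right) G = y + 48 \left(-3\right) G = y - 144 G$)
$\frac{u{\left(\left(-1\right)^{2},l \right)}}{I} = \frac{\left(-1\right)^{2} - -2304}{495} = \left(1 + 2304\right) \frac{1}{495} = 2305 \cdot \frac{1}{495} = \frac{461}{99}$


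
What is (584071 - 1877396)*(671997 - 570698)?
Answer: -131012529175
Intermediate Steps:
(584071 - 1877396)*(671997 - 570698) = -1293325*101299 = -131012529175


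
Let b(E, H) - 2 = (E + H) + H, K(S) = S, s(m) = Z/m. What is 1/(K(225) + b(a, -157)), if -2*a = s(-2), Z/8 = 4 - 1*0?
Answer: -1/79 ≈ -0.012658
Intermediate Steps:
Z = 32 (Z = 8*(4 - 1*0) = 8*(4 + 0) = 8*4 = 32)
s(m) = 32/m
a = 8 (a = -16/(-2) = -16*(-1)/2 = -½*(-16) = 8)
b(E, H) = 2 + E + 2*H (b(E, H) = 2 + ((E + H) + H) = 2 + (E + 2*H) = 2 + E + 2*H)
1/(K(225) + b(a, -157)) = 1/(225 + (2 + 8 + 2*(-157))) = 1/(225 + (2 + 8 - 314)) = 1/(225 - 304) = 1/(-79) = -1/79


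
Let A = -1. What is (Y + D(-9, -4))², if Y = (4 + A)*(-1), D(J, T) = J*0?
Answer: 9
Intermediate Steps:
D(J, T) = 0
Y = -3 (Y = (4 - 1)*(-1) = 3*(-1) = -3)
(Y + D(-9, -4))² = (-3 + 0)² = (-3)² = 9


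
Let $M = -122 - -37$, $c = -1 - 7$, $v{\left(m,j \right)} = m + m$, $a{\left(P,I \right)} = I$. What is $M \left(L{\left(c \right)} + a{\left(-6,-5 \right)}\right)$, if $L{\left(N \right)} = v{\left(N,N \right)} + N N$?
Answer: $-3655$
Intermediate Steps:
$v{\left(m,j \right)} = 2 m$
$c = -8$ ($c = -1 - 7 = -8$)
$L{\left(N \right)} = N^{2} + 2 N$ ($L{\left(N \right)} = 2 N + N N = 2 N + N^{2} = N^{2} + 2 N$)
$M = -85$ ($M = -122 + 37 = -85$)
$M \left(L{\left(c \right)} + a{\left(-6,-5 \right)}\right) = - 85 \left(- 8 \left(2 - 8\right) - 5\right) = - 85 \left(\left(-8\right) \left(-6\right) - 5\right) = - 85 \left(48 - 5\right) = \left(-85\right) 43 = -3655$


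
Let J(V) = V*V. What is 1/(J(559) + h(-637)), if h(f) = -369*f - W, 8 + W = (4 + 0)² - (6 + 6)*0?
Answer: 1/547526 ≈ 1.8264e-6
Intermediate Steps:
W = 8 (W = -8 + ((4 + 0)² - (6 + 6)*0) = -8 + (4² - 12*0) = -8 + (16 - 1*0) = -8 + (16 + 0) = -8 + 16 = 8)
J(V) = V²
h(f) = -8 - 369*f (h(f) = -369*f - 1*8 = -369*f - 8 = -8 - 369*f)
1/(J(559) + h(-637)) = 1/(559² + (-8 - 369*(-637))) = 1/(312481 + (-8 + 235053)) = 1/(312481 + 235045) = 1/547526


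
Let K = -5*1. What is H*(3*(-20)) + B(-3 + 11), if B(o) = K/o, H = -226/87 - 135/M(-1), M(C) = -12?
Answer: -120585/232 ≈ -519.76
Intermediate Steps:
K = -5
H = 3011/348 (H = -226/87 - 135/(-12) = -226*1/87 - 135*(-1/12) = -226/87 + 45/4 = 3011/348 ≈ 8.6523)
B(o) = -5/o
H*(3*(-20)) + B(-3 + 11) = 3011*(3*(-20))/348 - 5/(-3 + 11) = (3011/348)*(-60) - 5/8 = -15055/29 - 5*⅛ = -15055/29 - 5/8 = -120585/232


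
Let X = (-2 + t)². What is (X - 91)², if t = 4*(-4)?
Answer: 54289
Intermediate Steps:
t = -16
X = 324 (X = (-2 - 16)² = (-18)² = 324)
(X - 91)² = (324 - 91)² = 233² = 54289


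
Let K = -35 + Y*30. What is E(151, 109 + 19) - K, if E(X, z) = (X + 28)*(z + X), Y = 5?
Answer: 49826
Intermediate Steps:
K = 115 (K = -35 + 5*30 = -35 + 150 = 115)
E(X, z) = (28 + X)*(X + z)
E(151, 109 + 19) - K = (151**2 + 28*151 + 28*(109 + 19) + 151*(109 + 19)) - 1*115 = (22801 + 4228 + 28*128 + 151*128) - 115 = (22801 + 4228 + 3584 + 19328) - 115 = 49941 - 115 = 49826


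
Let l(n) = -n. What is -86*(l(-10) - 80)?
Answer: 6020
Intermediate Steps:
-86*(l(-10) - 80) = -86*(-1*(-10) - 80) = -86*(10 - 80) = -86*(-70) = 6020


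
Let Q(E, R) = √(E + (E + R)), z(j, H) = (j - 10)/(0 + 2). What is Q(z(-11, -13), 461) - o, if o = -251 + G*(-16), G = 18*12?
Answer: 3707 + 2*√110 ≈ 3728.0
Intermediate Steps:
G = 216
z(j, H) = -5 + j/2 (z(j, H) = (-10 + j)/2 = (-10 + j)*(½) = -5 + j/2)
o = -3707 (o = -251 + 216*(-16) = -251 - 3456 = -3707)
Q(E, R) = √(R + 2*E)
Q(z(-11, -13), 461) - o = √(461 + 2*(-5 + (½)*(-11))) - 1*(-3707) = √(461 + 2*(-5 - 11/2)) + 3707 = √(461 + 2*(-21/2)) + 3707 = √(461 - 21) + 3707 = √440 + 3707 = 2*√110 + 3707 = 3707 + 2*√110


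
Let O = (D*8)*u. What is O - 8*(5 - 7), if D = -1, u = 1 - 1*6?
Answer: 56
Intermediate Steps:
u = -5 (u = 1 - 6 = -5)
O = 40 (O = -1*8*(-5) = -8*(-5) = 40)
O - 8*(5 - 7) = 40 - 8*(5 - 7) = 40 - 8*(-2) = 40 - 1*(-16) = 40 + 16 = 56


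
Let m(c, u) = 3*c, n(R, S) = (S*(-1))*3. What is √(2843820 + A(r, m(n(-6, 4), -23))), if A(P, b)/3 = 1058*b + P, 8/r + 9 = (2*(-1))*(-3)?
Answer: 2*√682387 ≈ 1652.1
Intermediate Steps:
n(R, S) = -3*S (n(R, S) = -S*3 = -3*S)
r = -8/3 (r = 8/(-9 + (2*(-1))*(-3)) = 8/(-9 - 2*(-3)) = 8/(-9 + 6) = 8/(-3) = 8*(-⅓) = -8/3 ≈ -2.6667)
A(P, b) = 3*P + 3174*b (A(P, b) = 3*(1058*b + P) = 3*(P + 1058*b) = 3*P + 3174*b)
√(2843820 + A(r, m(n(-6, 4), -23))) = √(2843820 + (3*(-8/3) + 3174*(3*(-3*4)))) = √(2843820 + (-8 + 3174*(3*(-12)))) = √(2843820 + (-8 + 3174*(-36))) = √(2843820 + (-8 - 114264)) = √(2843820 - 114272) = √2729548 = 2*√682387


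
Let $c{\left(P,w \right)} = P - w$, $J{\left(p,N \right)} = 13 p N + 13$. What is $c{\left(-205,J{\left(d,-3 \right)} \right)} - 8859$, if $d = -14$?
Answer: $-9623$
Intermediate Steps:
$J{\left(p,N \right)} = 13 + 13 N p$ ($J{\left(p,N \right)} = 13 N p + 13 = 13 + 13 N p$)
$c{\left(-205,J{\left(d,-3 \right)} \right)} - 8859 = \left(-205 - \left(13 + 13 \left(-3\right) \left(-14\right)\right)\right) - 8859 = \left(-205 - \left(13 + 546\right)\right) - 8859 = \left(-205 - 559\right) - 8859 = -764 - 8859 = -9623$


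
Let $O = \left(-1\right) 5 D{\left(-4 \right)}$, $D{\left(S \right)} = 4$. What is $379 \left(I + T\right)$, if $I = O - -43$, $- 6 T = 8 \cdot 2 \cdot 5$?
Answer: $\frac{10991}{3} \approx 3663.7$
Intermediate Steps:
$T = - \frac{40}{3}$ ($T = - \frac{8 \cdot 2 \cdot 5}{6} = - \frac{8 \cdot 10}{6} = \left(- \frac{1}{6}\right) 80 = - \frac{40}{3} \approx -13.333$)
$O = -20$ ($O = \left(-1\right) 5 \cdot 4 = \left(-5\right) 4 = -20$)
$I = 23$ ($I = -20 - -43 = -20 + 43 = 23$)
$379 \left(I + T\right) = 379 \left(23 - \frac{40}{3}\right) = 379 \cdot \frac{29}{3} = \frac{10991}{3}$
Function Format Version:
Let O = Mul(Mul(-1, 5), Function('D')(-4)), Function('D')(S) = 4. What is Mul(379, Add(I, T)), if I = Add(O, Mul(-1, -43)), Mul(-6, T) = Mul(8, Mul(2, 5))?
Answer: Rational(10991, 3) ≈ 3663.7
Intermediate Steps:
T = Rational(-40, 3) (T = Mul(Rational(-1, 6), Mul(8, Mul(2, 5))) = Mul(Rational(-1, 6), Mul(8, 10)) = Mul(Rational(-1, 6), 80) = Rational(-40, 3) ≈ -13.333)
O = -20 (O = Mul(Mul(-1, 5), 4) = Mul(-5, 4) = -20)
I = 23 (I = Add(-20, Mul(-1, -43)) = Add(-20, 43) = 23)
Mul(379, Add(I, T)) = Mul(379, Add(23, Rational(-40, 3))) = Mul(379, Rational(29, 3)) = Rational(10991, 3)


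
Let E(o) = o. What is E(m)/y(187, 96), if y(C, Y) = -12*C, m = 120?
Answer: -10/187 ≈ -0.053476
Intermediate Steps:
E(m)/y(187, 96) = 120/((-12*187)) = 120/(-2244) = 120*(-1/2244) = -10/187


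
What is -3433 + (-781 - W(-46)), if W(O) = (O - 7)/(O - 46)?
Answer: -387741/92 ≈ -4214.6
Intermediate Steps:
W(O) = (-7 + O)/(-46 + O)
-3433 + (-781 - W(-46)) = -3433 + (-781 - (-7 - 46)/(-46 - 46)) = -3433 + (-781 - (-53)/(-92)) = -3433 + (-781 - (-1)*(-53)/92) = -3433 + (-781 - 1*53/92) = -3433 + (-781 - 53/92) = -3433 - 71905/92 = -387741/92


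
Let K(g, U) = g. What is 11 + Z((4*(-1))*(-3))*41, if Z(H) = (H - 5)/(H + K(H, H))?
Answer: 551/24 ≈ 22.958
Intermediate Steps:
Z(H) = (-5 + H)/(2*H) (Z(H) = (H - 5)/(H + H) = (-5 + H)/((2*H)) = (-5 + H)*(1/(2*H)) = (-5 + H)/(2*H))
11 + Z((4*(-1))*(-3))*41 = 11 + ((-5 + (4*(-1))*(-3))/(2*(((4*(-1))*(-3)))))*41 = 11 + ((-5 - 4*(-3))/(2*((-4*(-3)))))*41 = 11 + ((1/2)*(-5 + 12)/12)*41 = 11 + ((1/2)*(1/12)*7)*41 = 11 + (7/24)*41 = 11 + 287/24 = 551/24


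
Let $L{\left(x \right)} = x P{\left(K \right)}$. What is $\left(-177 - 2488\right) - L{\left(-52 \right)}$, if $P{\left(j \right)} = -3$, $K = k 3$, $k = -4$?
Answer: $-2821$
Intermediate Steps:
$K = -12$ ($K = \left(-4\right) 3 = -12$)
$L{\left(x \right)} = - 3 x$ ($L{\left(x \right)} = x \left(-3\right) = - 3 x$)
$\left(-177 - 2488\right) - L{\left(-52 \right)} = \left(-177 - 2488\right) - \left(-3\right) \left(-52\right) = -2665 - 156 = -2821$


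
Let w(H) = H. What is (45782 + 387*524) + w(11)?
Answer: 248581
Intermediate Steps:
(45782 + 387*524) + w(11) = (45782 + 387*524) + 11 = (45782 + 202788) + 11 = 248570 + 11 = 248581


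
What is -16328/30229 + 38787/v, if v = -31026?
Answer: -559694917/312628318 ≈ -1.7903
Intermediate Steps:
-16328/30229 + 38787/v = -16328/30229 + 38787/(-31026) = -16328*1/30229 + 38787*(-1/31026) = -16328/30229 - 12929/10342 = -559694917/312628318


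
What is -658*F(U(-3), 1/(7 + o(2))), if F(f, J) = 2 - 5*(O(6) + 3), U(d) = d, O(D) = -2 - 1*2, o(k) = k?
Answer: -4606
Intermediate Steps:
O(D) = -4 (O(D) = -2 - 2 = -4)
F(f, J) = 7 (F(f, J) = 2 - 5*(-4 + 3) = 2 - 5*(-1) = 2 - 1*(-5) = 2 + 5 = 7)
-658*F(U(-3), 1/(7 + o(2))) = -658*7 = -4606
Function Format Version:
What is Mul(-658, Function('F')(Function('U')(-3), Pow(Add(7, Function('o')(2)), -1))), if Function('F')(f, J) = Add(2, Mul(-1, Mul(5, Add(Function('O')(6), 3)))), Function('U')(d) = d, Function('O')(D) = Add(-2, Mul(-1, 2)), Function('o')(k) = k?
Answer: -4606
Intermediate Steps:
Function('O')(D) = -4 (Function('O')(D) = Add(-2, -2) = -4)
Function('F')(f, J) = 7 (Function('F')(f, J) = Add(2, Mul(-1, Mul(5, Add(-4, 3)))) = Add(2, Mul(-1, Mul(5, -1))) = Add(2, Mul(-1, -5)) = Add(2, 5) = 7)
Mul(-658, Function('F')(Function('U')(-3), Pow(Add(7, Function('o')(2)), -1))) = Mul(-658, 7) = -4606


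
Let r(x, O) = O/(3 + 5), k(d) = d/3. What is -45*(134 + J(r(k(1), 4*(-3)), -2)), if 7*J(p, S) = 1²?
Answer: -42255/7 ≈ -6036.4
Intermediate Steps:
k(d) = d/3 (k(d) = d*(⅓) = d/3)
r(x, O) = O/8
J(p, S) = ⅐ (J(p, S) = (⅐)*1² = (⅐)*1 = ⅐)
-45*(134 + J(r(k(1), 4*(-3)), -2)) = -45*(134 + ⅐) = -45*939/7 = -42255/7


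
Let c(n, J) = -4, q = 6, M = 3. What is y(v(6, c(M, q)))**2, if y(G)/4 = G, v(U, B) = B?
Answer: 256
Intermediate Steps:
y(G) = 4*G
y(v(6, c(M, q)))**2 = (4*(-4))**2 = (-16)**2 = 256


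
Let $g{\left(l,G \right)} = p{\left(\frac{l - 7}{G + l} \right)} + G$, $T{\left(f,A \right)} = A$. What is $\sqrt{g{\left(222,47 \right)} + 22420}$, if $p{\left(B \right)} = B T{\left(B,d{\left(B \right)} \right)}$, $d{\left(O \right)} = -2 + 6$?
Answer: $\frac{\sqrt{1625965927}}{269} \approx 149.9$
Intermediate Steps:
$d{\left(O \right)} = 4$
$p{\left(B \right)} = 4 B$ ($p{\left(B \right)} = B 4 = 4 B$)
$g{\left(l,G \right)} = G + \frac{4 \left(-7 + l\right)}{G + l}$ ($g{\left(l,G \right)} = 4 \frac{l - 7}{G + l} + G = 4 \frac{-7 + l}{G + l} + G = \frac{4 \left(-7 + l\right)}{G + l} + G = G + \frac{4 \left(-7 + l\right)}{G + l}$)
$\sqrt{g{\left(222,47 \right)} + 22420} = \sqrt{\frac{-28 + 4 \cdot 222 + 47 \left(47 + 222\right)}{47 + 222} + 22420} = \sqrt{\frac{-28 + 888 + 47 \cdot 269}{269} + 22420} = \sqrt{\frac{-28 + 888 + 12643}{269} + 22420} = \sqrt{\frac{1}{269} \cdot 13503 + 22420} = \sqrt{\frac{13503}{269} + 22420} = \sqrt{\frac{6044483}{269}} = \frac{\sqrt{1625965927}}{269}$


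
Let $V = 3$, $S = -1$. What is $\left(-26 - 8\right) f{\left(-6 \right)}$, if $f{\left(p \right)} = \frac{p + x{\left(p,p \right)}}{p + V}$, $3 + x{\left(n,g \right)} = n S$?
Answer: $-34$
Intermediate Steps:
$x{\left(n,g \right)} = -3 - n$ ($x{\left(n,g \right)} = -3 + n \left(-1\right) = -3 - n$)
$f{\left(p \right)} = - \frac{3}{3 + p}$ ($f{\left(p \right)} = \frac{p - \left(3 + p\right)}{p + 3} = - \frac{3}{3 + p}$)
$\left(-26 - 8\right) f{\left(-6 \right)} = \left(-26 - 8\right) \left(- \frac{3}{3 - 6}\right) = - 34 \left(- \frac{3}{-3}\right) = - 34 \left(\left(-3\right) \left(- \frac{1}{3}\right)\right) = \left(-34\right) 1 = -34$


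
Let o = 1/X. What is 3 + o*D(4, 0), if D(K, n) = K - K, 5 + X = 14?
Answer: 3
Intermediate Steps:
X = 9 (X = -5 + 14 = 9)
o = ⅑ (o = 1/9 = ⅑ ≈ 0.11111)
D(K, n) = 0
3 + o*D(4, 0) = 3 + (⅑)*0 = 3 + 0 = 3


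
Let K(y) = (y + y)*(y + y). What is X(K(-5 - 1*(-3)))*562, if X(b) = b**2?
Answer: 143872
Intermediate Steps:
K(y) = 4*y**2 (K(y) = (2*y)*(2*y) = 4*y**2)
X(K(-5 - 1*(-3)))*562 = (4*(-5 - 1*(-3))**2)**2*562 = (4*(-5 + 3)**2)**2*562 = (4*(-2)**2)**2*562 = (4*4)**2*562 = 16**2*562 = 256*562 = 143872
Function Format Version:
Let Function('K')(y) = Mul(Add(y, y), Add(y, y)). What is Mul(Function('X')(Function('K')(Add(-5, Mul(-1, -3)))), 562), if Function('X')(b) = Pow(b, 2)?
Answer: 143872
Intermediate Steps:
Function('K')(y) = Mul(4, Pow(y, 2)) (Function('K')(y) = Mul(Mul(2, y), Mul(2, y)) = Mul(4, Pow(y, 2)))
Mul(Function('X')(Function('K')(Add(-5, Mul(-1, -3)))), 562) = Mul(Pow(Mul(4, Pow(Add(-5, Mul(-1, -3)), 2)), 2), 562) = Mul(Pow(Mul(4, Pow(Add(-5, 3), 2)), 2), 562) = Mul(Pow(Mul(4, Pow(-2, 2)), 2), 562) = Mul(Pow(Mul(4, 4), 2), 562) = Mul(Pow(16, 2), 562) = Mul(256, 562) = 143872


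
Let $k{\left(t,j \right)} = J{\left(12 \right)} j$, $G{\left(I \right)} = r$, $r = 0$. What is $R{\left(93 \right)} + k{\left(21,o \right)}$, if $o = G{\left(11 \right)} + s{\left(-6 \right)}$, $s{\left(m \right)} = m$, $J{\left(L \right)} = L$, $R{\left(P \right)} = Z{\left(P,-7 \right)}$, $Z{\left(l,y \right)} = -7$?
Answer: $-79$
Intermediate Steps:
$R{\left(P \right)} = -7$
$G{\left(I \right)} = 0$
$o = -6$ ($o = 0 - 6 = -6$)
$k{\left(t,j \right)} = 12 j$
$R{\left(93 \right)} + k{\left(21,o \right)} = -7 + 12 \left(-6\right) = -7 - 72 = -79$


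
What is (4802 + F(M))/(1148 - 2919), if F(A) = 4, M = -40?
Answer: -4806/1771 ≈ -2.7137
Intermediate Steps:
(4802 + F(M))/(1148 - 2919) = (4802 + 4)/(1148 - 2919) = 4806/(-1771) = 4806*(-1/1771) = -4806/1771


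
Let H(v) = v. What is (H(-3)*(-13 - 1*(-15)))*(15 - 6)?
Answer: -54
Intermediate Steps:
(H(-3)*(-13 - 1*(-15)))*(15 - 6) = (-3*(-13 - 1*(-15)))*(15 - 6) = -3*(-13 + 15)*9 = -3*2*9 = -6*9 = -54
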